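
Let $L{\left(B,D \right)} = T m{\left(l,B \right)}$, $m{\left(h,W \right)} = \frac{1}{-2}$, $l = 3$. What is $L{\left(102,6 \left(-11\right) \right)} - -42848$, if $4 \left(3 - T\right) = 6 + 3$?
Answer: $\frac{342781}{8} \approx 42848.0$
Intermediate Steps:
$m{\left(h,W \right)} = - \frac{1}{2}$
$T = \frac{3}{4}$ ($T = 3 - \frac{6 + 3}{4} = 3 - \frac{9}{4} = \frac{3}{4} \approx 0.75$)
$L{\left(B,D \right)} = - \frac{3}{8}$ ($L{\left(B,D \right)} = \frac{3}{4} \left(- \frac{1}{2}\right) = - \frac{3}{8}$)
$L{\left(102,6 \left(-11\right) \right)} - -42848 = - \frac{3}{8} - -42848 = - \frac{3}{8} + 42848 = \frac{342781}{8}$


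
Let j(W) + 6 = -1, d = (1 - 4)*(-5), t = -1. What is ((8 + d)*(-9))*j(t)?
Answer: 1449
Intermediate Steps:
d = 15 (d = -3*(-5) = 15)
j(W) = -7 (j(W) = -6 - 1 = -7)
((8 + d)*(-9))*j(t) = ((8 + 15)*(-9))*(-7) = (23*(-9))*(-7) = -207*(-7) = 1449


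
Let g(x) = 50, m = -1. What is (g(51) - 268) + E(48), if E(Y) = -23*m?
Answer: -195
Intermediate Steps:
E(Y) = 23 (E(Y) = -23*(-1) = 23)
(g(51) - 268) + E(48) = (50 - 268) + 23 = -218 + 23 = -195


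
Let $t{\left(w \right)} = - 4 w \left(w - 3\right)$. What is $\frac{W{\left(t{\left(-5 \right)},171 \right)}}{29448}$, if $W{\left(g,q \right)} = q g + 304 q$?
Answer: $\frac{342}{409} \approx 0.83619$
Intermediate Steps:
$t{\left(w \right)} = - 4 w \left(-3 + w\right)$ ($t{\left(w \right)} = - 4 w \left(w - 3\right) = - 4 w \left(-3 + w\right)$)
$W{\left(g,q \right)} = 304 q + g q$ ($W{\left(g,q \right)} = g q + 304 q = 304 q + g q$)
$\frac{W{\left(t{\left(-5 \right)},171 \right)}}{29448} = \frac{171 \left(304 + 4 \left(-5\right) \left(3 - -5\right)\right)}{29448} = 171 \left(304 + 4 \left(-5\right) \left(3 + 5\right)\right) \frac{1}{29448} = 171 \left(304 + 4 \left(-5\right) 8\right) \frac{1}{29448} = 171 \left(304 - 160\right) \frac{1}{29448} = 171 \cdot 144 \cdot \frac{1}{29448} = 24624 \cdot \frac{1}{29448} = \frac{342}{409}$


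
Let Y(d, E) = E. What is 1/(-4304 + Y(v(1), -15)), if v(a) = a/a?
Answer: -1/4319 ≈ -0.00023154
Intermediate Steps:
v(a) = 1
1/(-4304 + Y(v(1), -15)) = 1/(-4304 - 15) = 1/(-4319) = -1/4319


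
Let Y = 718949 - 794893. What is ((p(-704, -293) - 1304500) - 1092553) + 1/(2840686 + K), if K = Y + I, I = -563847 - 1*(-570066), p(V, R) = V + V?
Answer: -6646041891020/2770961 ≈ -2.3985e+6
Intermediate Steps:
Y = -75944
p(V, R) = 2*V
I = 6219 (I = -563847 + 570066 = 6219)
K = -69725 (K = -75944 + 6219 = -69725)
((p(-704, -293) - 1304500) - 1092553) + 1/(2840686 + K) = ((2*(-704) - 1304500) - 1092553) + 1/(2840686 - 69725) = ((-1408 - 1304500) - 1092553) + 1/2770961 = (-1305908 - 1092553) + 1/2770961 = -2398461 + 1/2770961 = -6646041891020/2770961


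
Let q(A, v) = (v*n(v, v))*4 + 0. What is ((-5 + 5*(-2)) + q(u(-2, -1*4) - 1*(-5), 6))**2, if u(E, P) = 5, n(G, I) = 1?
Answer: 81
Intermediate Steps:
q(A, v) = 4*v (q(A, v) = (v*1)*4 + 0 = v*4 + 0 = 4*v + 0 = 4*v)
((-5 + 5*(-2)) + q(u(-2, -1*4) - 1*(-5), 6))**2 = ((-5 + 5*(-2)) + 4*6)**2 = ((-5 - 10) + 24)**2 = (-15 + 24)**2 = 9**2 = 81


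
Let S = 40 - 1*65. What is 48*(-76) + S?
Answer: -3673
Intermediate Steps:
S = -25 (S = 40 - 65 = -25)
48*(-76) + S = 48*(-76) - 25 = -3648 - 25 = -3673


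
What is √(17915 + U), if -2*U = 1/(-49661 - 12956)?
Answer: √280970883578974/125234 ≈ 133.85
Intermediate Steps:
U = 1/125234 (U = -1/(2*(-49661 - 12956)) = -½/(-62617) = -½*(-1/62617) = 1/125234 ≈ 7.9851e-6)
√(17915 + U) = √(17915 + 1/125234) = √(2243567111/125234) = √280970883578974/125234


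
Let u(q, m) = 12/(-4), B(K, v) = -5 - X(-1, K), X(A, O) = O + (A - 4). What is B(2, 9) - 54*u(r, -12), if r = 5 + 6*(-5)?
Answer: 160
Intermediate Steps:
X(A, O) = -4 + A + O (X(A, O) = O + (-4 + A) = -4 + A + O)
B(K, v) = -K (B(K, v) = -5 - (-4 - 1 + K) = -5 - (-5 + K) = -5 + (5 - K) = -K)
r = -25 (r = 5 - 30 = -25)
u(q, m) = -3 (u(q, m) = 12*(-1/4) = -3)
B(2, 9) - 54*u(r, -12) = -1*2 - 54*(-3) = -2 + 162 = 160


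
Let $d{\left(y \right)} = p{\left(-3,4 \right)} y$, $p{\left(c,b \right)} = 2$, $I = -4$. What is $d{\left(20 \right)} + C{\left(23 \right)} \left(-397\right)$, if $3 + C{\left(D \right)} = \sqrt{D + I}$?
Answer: $1231 - 397 \sqrt{19} \approx -499.48$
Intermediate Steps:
$C{\left(D \right)} = -3 + \sqrt{-4 + D}$ ($C{\left(D \right)} = -3 + \sqrt{D - 4} = -3 + \sqrt{-4 + D}$)
$d{\left(y \right)} = 2 y$
$d{\left(20 \right)} + C{\left(23 \right)} \left(-397\right) = 2 \cdot 20 + \left(-3 + \sqrt{-4 + 23}\right) \left(-397\right) = 40 + \left(-3 + \sqrt{19}\right) \left(-397\right) = 40 + \left(1191 - 397 \sqrt{19}\right) = 1231 - 397 \sqrt{19}$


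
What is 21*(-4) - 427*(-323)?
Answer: 137837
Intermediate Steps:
21*(-4) - 427*(-323) = -84 + 137921 = 137837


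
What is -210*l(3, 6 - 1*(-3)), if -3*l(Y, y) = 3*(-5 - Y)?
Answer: -1680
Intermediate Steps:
l(Y, y) = 5 + Y (l(Y, y) = -(-5 - Y) = -(-15 - 3*Y)/3 = 5 + Y)
-210*l(3, 6 - 1*(-3)) = -210*(5 + 3) = -210*8 = -1680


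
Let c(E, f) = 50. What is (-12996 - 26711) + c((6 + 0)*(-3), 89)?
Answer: -39657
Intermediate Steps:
(-12996 - 26711) + c((6 + 0)*(-3), 89) = (-12996 - 26711) + 50 = -39707 + 50 = -39657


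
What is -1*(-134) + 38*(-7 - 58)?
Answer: -2336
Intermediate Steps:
-1*(-134) + 38*(-7 - 58) = 134 + 38*(-65) = 134 - 2470 = -2336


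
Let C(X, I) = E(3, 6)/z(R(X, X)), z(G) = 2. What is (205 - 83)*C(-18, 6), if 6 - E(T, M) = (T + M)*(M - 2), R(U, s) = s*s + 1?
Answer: -1830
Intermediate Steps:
R(U, s) = 1 + s**2 (R(U, s) = s**2 + 1 = 1 + s**2)
E(T, M) = 6 - (-2 + M)*(M + T) (E(T, M) = 6 - (T + M)*(M - 2) = 6 - (M + T)*(-2 + M) = 6 - (-2 + M)*(M + T))
C(X, I) = -15 (C(X, I) = (6 - 1*6**2 + 2*6 + 2*3 - 1*6*3)/2 = (6 - 1*36 + 12 + 6 - 18)*(1/2) = (6 - 36 + 12 + 6 - 18)*(1/2) = -30*1/2 = -15)
(205 - 83)*C(-18, 6) = (205 - 83)*(-15) = 122*(-15) = -1830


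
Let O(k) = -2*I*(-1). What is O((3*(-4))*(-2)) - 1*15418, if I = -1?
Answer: -15420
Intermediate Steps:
O(k) = -2 (O(k) = -2*(-1)*(-1) = 2*(-1) = -2)
O((3*(-4))*(-2)) - 1*15418 = -2 - 1*15418 = -2 - 15418 = -15420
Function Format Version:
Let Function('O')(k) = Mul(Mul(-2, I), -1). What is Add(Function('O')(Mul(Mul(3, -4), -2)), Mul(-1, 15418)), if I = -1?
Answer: -15420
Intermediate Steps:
Function('O')(k) = -2 (Function('O')(k) = Mul(Mul(-2, -1), -1) = Mul(2, -1) = -2)
Add(Function('O')(Mul(Mul(3, -4), -2)), Mul(-1, 15418)) = Add(-2, Mul(-1, 15418)) = Add(-2, -15418) = -15420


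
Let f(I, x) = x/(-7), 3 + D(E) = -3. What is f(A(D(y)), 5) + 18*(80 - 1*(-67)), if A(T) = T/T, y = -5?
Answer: 18517/7 ≈ 2645.3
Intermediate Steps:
D(E) = -6 (D(E) = -3 - 3 = -6)
A(T) = 1
f(I, x) = -x/7 (f(I, x) = x*(-⅐) = -x/7)
f(A(D(y)), 5) + 18*(80 - 1*(-67)) = -⅐*5 + 18*(80 - 1*(-67)) = -5/7 + 18*(80 + 67) = -5/7 + 18*147 = -5/7 + 2646 = 18517/7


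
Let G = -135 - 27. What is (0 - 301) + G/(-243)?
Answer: -901/3 ≈ -300.33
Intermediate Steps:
G = -162
(0 - 301) + G/(-243) = (0 - 301) - 162/(-243) = -301 - 162*(-1/243) = -301 + ⅔ = -901/3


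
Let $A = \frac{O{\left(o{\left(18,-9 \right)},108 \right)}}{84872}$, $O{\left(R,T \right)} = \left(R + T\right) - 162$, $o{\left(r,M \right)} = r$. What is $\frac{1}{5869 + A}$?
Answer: $\frac{21218}{124528433} \approx 0.00017039$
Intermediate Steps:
$O{\left(R,T \right)} = -162 + R + T$
$A = - \frac{9}{21218}$ ($A = \frac{-162 + 18 + 108}{84872} = \left(-36\right) \frac{1}{84872} = - \frac{9}{21218} \approx -0.00042417$)
$\frac{1}{5869 + A} = \frac{1}{5869 - \frac{9}{21218}} = \frac{1}{\frac{124528433}{21218}} = \frac{21218}{124528433}$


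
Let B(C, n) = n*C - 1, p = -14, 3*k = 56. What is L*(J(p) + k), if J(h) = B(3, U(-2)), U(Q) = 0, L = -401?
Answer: -21253/3 ≈ -7084.3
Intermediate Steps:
k = 56/3 (k = (⅓)*56 = 56/3 ≈ 18.667)
B(C, n) = -1 + C*n (B(C, n) = C*n - 1 = -1 + C*n)
J(h) = -1 (J(h) = -1 + 3*0 = -1 + 0 = -1)
L*(J(p) + k) = -401*(-1 + 56/3) = -401*53/3 = -21253/3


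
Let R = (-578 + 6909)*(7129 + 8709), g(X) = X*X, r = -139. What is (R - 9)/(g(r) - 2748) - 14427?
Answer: -138828302/16573 ≈ -8376.8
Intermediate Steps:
g(X) = X**2
R = 100270378 (R = 6331*15838 = 100270378)
(R - 9)/(g(r) - 2748) - 14427 = (100270378 - 9)/((-139)**2 - 2748) - 14427 = 100270369/(19321 - 2748) - 14427 = 100270369/16573 - 14427 = -138828302/16573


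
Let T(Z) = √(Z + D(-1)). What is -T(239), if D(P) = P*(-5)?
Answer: -2*√61 ≈ -15.620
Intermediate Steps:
D(P) = -5*P
T(Z) = √(5 + Z) (T(Z) = √(Z - 5*(-1)) = √(Z + 5) = √(5 + Z))
-T(239) = -√(5 + 239) = -√244 = -2*√61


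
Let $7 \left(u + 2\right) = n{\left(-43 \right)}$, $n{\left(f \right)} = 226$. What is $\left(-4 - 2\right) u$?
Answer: $- \frac{1272}{7} \approx -181.71$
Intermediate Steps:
$u = \frac{212}{7}$ ($u = -2 + \frac{1}{7} \cdot 226 = -2 + \frac{226}{7} = \frac{212}{7} \approx 30.286$)
$\left(-4 - 2\right) u = \left(-4 - 2\right) \frac{212}{7} = \left(-6\right) \frac{212}{7} = - \frac{1272}{7}$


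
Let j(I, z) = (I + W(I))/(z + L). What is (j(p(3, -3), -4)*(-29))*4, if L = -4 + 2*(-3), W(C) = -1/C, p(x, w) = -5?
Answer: -1392/35 ≈ -39.771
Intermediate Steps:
L = -10 (L = -4 - 6 = -10)
j(I, z) = (I - 1/I)/(-10 + z) (j(I, z) = (I - 1/I)/(z - 10) = (I - 1/I)/(-10 + z))
(j(p(3, -3), -4)*(-29))*4 = (((-1 + (-5)**2)/((-5)*(-10 - 4)))*(-29))*4 = (-1/5*(-1 + 25)/(-14)*(-29))*4 = (-1/5*(-1/14)*24*(-29))*4 = ((12/35)*(-29))*4 = -348/35*4 = -1392/35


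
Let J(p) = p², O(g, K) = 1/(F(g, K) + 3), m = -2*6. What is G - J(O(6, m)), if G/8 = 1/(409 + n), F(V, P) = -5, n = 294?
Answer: -671/2812 ≈ -0.23862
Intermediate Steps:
m = -12
O(g, K) = -½ (O(g, K) = 1/(-5 + 3) = 1/(-2) = -½)
G = 8/703 (G = 8/(409 + 294) = 8/703 ≈ 0.011380)
G - J(O(6, m)) = 8/703 - (-½)² = 8/703 - 1*¼ = 8/703 - ¼ = -671/2812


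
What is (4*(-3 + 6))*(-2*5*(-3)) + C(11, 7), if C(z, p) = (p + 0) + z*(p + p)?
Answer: 521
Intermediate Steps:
C(z, p) = p + 2*p*z (C(z, p) = p + z*(2*p) = p + 2*p*z)
(4*(-3 + 6))*(-2*5*(-3)) + C(11, 7) = (4*(-3 + 6))*(-2*5*(-3)) + 7*(1 + 2*11) = (4*3)*(-10*(-3)) + 7*(1 + 22) = 12*30 + 7*23 = 360 + 161 = 521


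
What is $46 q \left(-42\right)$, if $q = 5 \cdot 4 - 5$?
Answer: $-28980$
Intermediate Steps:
$q = 15$ ($q = 20 - 5 = 15$)
$46 q \left(-42\right) = 46 \cdot 15 \left(-42\right) = 690 \left(-42\right) = -28980$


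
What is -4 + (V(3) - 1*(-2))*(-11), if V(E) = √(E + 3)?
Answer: -26 - 11*√6 ≈ -52.944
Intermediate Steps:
V(E) = √(3 + E)
-4 + (V(3) - 1*(-2))*(-11) = -4 + (√(3 + 3) - 1*(-2))*(-11) = -4 + (√6 + 2)*(-11) = -4 + (2 + √6)*(-11) = -4 + (-22 - 11*√6) = -26 - 11*√6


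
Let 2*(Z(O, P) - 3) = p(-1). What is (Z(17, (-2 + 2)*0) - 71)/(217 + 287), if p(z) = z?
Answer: -137/1008 ≈ -0.13591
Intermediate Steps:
Z(O, P) = 5/2 (Z(O, P) = 3 + (½)*(-1) = 3 - ½ = 5/2)
(Z(17, (-2 + 2)*0) - 71)/(217 + 287) = (5/2 - 71)/(217 + 287) = -137/2/504 = -137/2*1/504 = -137/1008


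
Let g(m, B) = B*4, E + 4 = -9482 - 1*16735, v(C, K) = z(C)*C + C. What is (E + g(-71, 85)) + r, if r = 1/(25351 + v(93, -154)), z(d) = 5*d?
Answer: -1777740008/68689 ≈ -25881.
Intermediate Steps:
v(C, K) = C + 5*C² (v(C, K) = (5*C)*C + C = 5*C² + C = C + 5*C²)
r = 1/68689 (r = 1/(25351 + 93*(1 + 5*93)) = 1/(25351 + 93*(1 + 465)) = 1/(25351 + 93*466) = 1/(25351 + 43338) = 1/68689 ≈ 1.4558e-5)
E = -26221 (E = -4 + (-9482 - 1*16735) = -4 + (-9482 - 16735) = -4 - 26217 = -26221)
g(m, B) = 4*B
(E + g(-71, 85)) + r = (-26221 + 4*85) + 1/68689 = (-26221 + 340) + 1/68689 = -25881 + 1/68689 = -1777740008/68689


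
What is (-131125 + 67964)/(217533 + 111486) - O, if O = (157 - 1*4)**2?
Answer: -7702068932/329019 ≈ -23409.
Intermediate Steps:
O = 23409 (O = (157 - 4)**2 = 153**2 = 23409)
(-131125 + 67964)/(217533 + 111486) - O = (-131125 + 67964)/(217533 + 111486) - 1*23409 = -63161/329019 - 23409 = -7702068932/329019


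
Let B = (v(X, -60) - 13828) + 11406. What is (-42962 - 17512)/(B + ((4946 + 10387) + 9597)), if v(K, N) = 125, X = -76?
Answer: -60474/22633 ≈ -2.6719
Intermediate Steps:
B = -2297 (B = (125 - 13828) + 11406 = -13703 + 11406 = -2297)
(-42962 - 17512)/(B + ((4946 + 10387) + 9597)) = (-42962 - 17512)/(-2297 + ((4946 + 10387) + 9597)) = -60474/(-2297 + (15333 + 9597)) = -60474/(-2297 + 24930) = -60474/22633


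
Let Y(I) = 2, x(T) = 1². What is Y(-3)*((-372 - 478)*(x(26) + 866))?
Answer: -1473900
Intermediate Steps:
x(T) = 1
Y(-3)*((-372 - 478)*(x(26) + 866)) = 2*((-372 - 478)*(1 + 866)) = 2*(-850*867) = 2*(-736950) = -1473900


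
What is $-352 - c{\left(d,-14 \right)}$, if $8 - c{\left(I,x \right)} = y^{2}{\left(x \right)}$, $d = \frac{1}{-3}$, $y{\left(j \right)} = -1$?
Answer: $-359$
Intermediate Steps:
$d = - \frac{1}{3} \approx -0.33333$
$c{\left(I,x \right)} = 7$ ($c{\left(I,x \right)} = 8 - \left(-1\right)^{2} = 8 - 1 = 7$)
$-352 - c{\left(d,-14 \right)} = -352 - 7 = -359$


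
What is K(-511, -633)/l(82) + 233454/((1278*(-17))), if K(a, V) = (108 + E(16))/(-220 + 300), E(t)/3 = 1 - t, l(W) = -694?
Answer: -2160455803/201037920 ≈ -10.747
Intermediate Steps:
E(t) = 3 - 3*t (E(t) = 3*(1 - t) = 3 - 3*t)
K(a, V) = 63/80 (K(a, V) = (108 + (3 - 3*16))/(-220 + 300) = (108 + (3 - 48))/80 = (108 - 45)*(1/80) = 63*(1/80) = 63/80)
K(-511, -633)/l(82) + 233454/((1278*(-17))) = (63/80)/(-694) + 233454/((1278*(-17))) = (63/80)*(-1/694) + 233454/(-21726) = -63/55520 + 233454*(-1/21726) = -63/55520 - 38909/3621 = -2160455803/201037920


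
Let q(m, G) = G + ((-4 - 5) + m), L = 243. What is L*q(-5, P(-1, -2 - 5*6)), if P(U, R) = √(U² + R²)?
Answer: -3402 + 1215*√41 ≈ 4377.8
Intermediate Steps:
P(U, R) = √(R² + U²)
q(m, G) = -9 + G + m (q(m, G) = G + (-9 + m) = -9 + G + m)
L*q(-5, P(-1, -2 - 5*6)) = 243*(-9 + √((-2 - 5*6)² + (-1)²) - 5) = 243*(-9 + √((-2 - 30)² + 1) - 5) = 243*(-9 + √((-32)² + 1) - 5) = 243*(-9 + √(1024 + 1) - 5) = 243*(-9 + √1025 - 5) = 243*(-9 + 5*√41 - 5) = 243*(-14 + 5*√41) = -3402 + 1215*√41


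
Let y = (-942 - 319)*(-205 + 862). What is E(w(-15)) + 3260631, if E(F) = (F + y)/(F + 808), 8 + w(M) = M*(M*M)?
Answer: 1679391337/515 ≈ 3.2610e+6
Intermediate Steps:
y = -828477 (y = -1261*657 = -828477)
w(M) = -8 + M³ (w(M) = -8 + M*(M*M) = -8 + M*M² = -8 + M³)
E(F) = (-828477 + F)/(808 + F) (E(F) = (F - 828477)/(F + 808) = (-828477 + F)/(808 + F))
E(w(-15)) + 3260631 = (-828477 + (-8 + (-15)³))/(808 + (-8 + (-15)³)) + 3260631 = (-828477 + (-8 - 3375))/(808 + (-8 - 3375)) + 3260631 = (-828477 - 3383)/(808 - 3383) + 3260631 = -831860/(-2575) + 3260631 = -1/2575*(-831860) + 3260631 = 166372/515 + 3260631 = 1679391337/515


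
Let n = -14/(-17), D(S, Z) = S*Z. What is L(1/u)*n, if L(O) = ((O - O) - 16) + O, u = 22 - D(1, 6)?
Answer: -105/8 ≈ -13.125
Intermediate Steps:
u = 16 (u = 22 - 6 = 16)
L(O) = -16 + O (L(O) = (0 - 16) + O = -16 + O)
n = 14/17 (n = -14*(-1/17) = 14/17 ≈ 0.82353)
L(1/u)*n = (-16 + 1/16)*(14/17) = -255/16*14/17 = -105/8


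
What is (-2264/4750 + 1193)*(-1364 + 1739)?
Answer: 8496729/19 ≈ 4.4720e+5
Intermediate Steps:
(-2264/4750 + 1193)*(-1364 + 1739) = (-2264*1/4750 + 1193)*375 = (-1132/2375 + 1193)*375 = (2832243/2375)*375 = 8496729/19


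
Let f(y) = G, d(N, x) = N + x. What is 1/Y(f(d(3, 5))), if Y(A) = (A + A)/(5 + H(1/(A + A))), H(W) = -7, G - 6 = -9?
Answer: ⅓ ≈ 0.33333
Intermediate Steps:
G = -3 (G = 6 - 9 = -3)
f(y) = -3
Y(A) = -A (Y(A) = (A + A)/(5 - 7) = (2*A)/(-2) = (2*A)*(-½) = -A)
1/Y(f(d(3, 5))) = 1/(-1*(-3)) = 1/3 = ⅓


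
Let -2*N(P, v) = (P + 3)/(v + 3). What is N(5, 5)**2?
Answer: 1/4 ≈ 0.25000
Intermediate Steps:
N(P, v) = -(3 + P)/(2*(3 + v)) (N(P, v) = -(P + 3)/(2*(v + 3)) = -(3 + P)/(2*(3 + v)))
N(5, 5)**2 = ((-3 - 1*5)/(2*(3 + 5)))**2 = ((1/2)*(-3 - 5)/8)**2 = ((1/2)*(1/8)*(-8))**2 = (-1/2)**2 = 1/4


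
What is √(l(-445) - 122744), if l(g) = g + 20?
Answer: I*√123169 ≈ 350.95*I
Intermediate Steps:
l(g) = 20 + g
√(l(-445) - 122744) = √((20 - 445) - 122744) = √(-425 - 122744) = √(-123169) = I*√123169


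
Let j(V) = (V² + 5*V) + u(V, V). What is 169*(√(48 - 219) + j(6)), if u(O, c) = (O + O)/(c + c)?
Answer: 11323 + 507*I*√19 ≈ 11323.0 + 2210.0*I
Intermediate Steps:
u(O, c) = O/c (u(O, c) = (2*O)/((2*c)) = (2*O)*(1/(2*c)) = O/c)
j(V) = 1 + V² + 5*V (j(V) = (V² + 5*V) + V/V = (V² + 5*V) + 1 = 1 + V² + 5*V)
169*(√(48 - 219) + j(6)) = 169*(√(48 - 219) + (1 + 6² + 5*6)) = 169*(√(-171) + (1 + 36 + 30)) = 169*(3*I*√19 + 67) = 169*(67 + 3*I*√19) = 11323 + 507*I*√19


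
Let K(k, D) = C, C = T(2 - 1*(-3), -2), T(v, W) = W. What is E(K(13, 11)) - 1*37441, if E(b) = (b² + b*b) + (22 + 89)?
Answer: -37322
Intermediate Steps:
C = -2
K(k, D) = -2
E(b) = 111 + 2*b² (E(b) = (b² + b²) + 111 = 2*b² + 111 = 111 + 2*b²)
E(K(13, 11)) - 1*37441 = (111 + 2*(-2)²) - 1*37441 = (111 + 2*4) - 37441 = (111 + 8) - 37441 = 119 - 37441 = -37322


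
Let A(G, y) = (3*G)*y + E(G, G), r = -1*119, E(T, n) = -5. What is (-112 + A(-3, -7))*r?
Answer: 6426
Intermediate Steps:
r = -119
A(G, y) = -5 + 3*G*y (A(G, y) = (3*G)*y - 5 = 3*G*y - 5 = -5 + 3*G*y)
(-112 + A(-3, -7))*r = (-112 + (-5 + 3*(-3)*(-7)))*(-119) = (-112 + (-5 + 63))*(-119) = (-112 + 58)*(-119) = -54*(-119) = 6426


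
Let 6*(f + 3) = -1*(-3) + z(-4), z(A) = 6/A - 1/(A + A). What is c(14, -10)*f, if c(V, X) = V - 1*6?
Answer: -131/6 ≈ -21.833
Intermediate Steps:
c(V, X) = -6 + V (c(V, X) = V - 6 = -6 + V)
z(A) = 11/(2*A) (z(A) = 6/A - 1/(2*A) = 11/(2*A))
f = -131/48 (f = -3 + (-1*(-3) + (11/2)/(-4))/6 = -3 + (3 + (11/2)*(-1/4))/6 = -3 + (3 - 11/8)/6 = -3 + (1/6)*(13/8) = -3 + 13/48 = -131/48 ≈ -2.7292)
c(14, -10)*f = (-6 + 14)*(-131/48) = 8*(-131/48) = -131/6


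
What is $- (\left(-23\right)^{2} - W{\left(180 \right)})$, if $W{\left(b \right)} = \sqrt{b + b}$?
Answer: $-529 + 6 \sqrt{10} \approx -510.03$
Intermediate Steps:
$W{\left(b \right)} = \sqrt{2} \sqrt{b}$ ($W{\left(b \right)} = \sqrt{2 b} = \sqrt{2} \sqrt{b}$)
$- (\left(-23\right)^{2} - W{\left(180 \right)}) = - (\left(-23\right)^{2} - \sqrt{2} \sqrt{180}) = - (529 - \sqrt{2} \cdot 6 \sqrt{5}) = - (529 - 6 \sqrt{10}) = -529 + 6 \sqrt{10}$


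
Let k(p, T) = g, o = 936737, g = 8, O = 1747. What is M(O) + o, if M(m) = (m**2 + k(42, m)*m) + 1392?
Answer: 4004114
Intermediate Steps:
k(p, T) = 8
M(m) = 1392 + m**2 + 8*m (M(m) = (m**2 + 8*m) + 1392 = 1392 + m**2 + 8*m)
M(O) + o = (1392 + 1747**2 + 8*1747) + 936737 = (1392 + 3052009 + 13976) + 936737 = 3067377 + 936737 = 4004114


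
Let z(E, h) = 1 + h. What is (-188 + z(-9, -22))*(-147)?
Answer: 30723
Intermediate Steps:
(-188 + z(-9, -22))*(-147) = (-188 + (1 - 22))*(-147) = (-188 - 21)*(-147) = -209*(-147) = 30723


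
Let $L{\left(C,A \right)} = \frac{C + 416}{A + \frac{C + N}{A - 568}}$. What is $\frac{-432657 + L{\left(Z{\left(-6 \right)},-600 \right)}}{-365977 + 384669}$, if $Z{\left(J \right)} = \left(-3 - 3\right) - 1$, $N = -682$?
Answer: $- \frac{302908402639}{13086474812} \approx -23.147$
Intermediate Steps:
$Z{\left(J \right)} = -7$ ($Z{\left(J \right)} = -6 - 1 = -7$)
$L{\left(C,A \right)} = \frac{416 + C}{A + \frac{-682 + C}{-568 + A}}$ ($L{\left(C,A \right)} = \frac{C + 416}{A + \frac{C - 682}{A - 568}} = \frac{416 + C}{A + \frac{-682 + C}{-568 + A}}$)
$\frac{-432657 + L{\left(Z{\left(-6 \right)},-600 \right)}}{-365977 + 384669} = \frac{-432657 + \frac{-236288 - -3976 + 416 \left(-600\right) - -4200}{-682 - 7 + \left(-600\right)^{2} - -340800}}{-365977 + 384669} = \frac{-432657 + \frac{-236288 + 3976 - 249600 + 4200}{-682 - 7 + 360000 + 340800}}{18692} = \left(-432657 + \frac{1}{700111} \left(-477712\right)\right) \frac{1}{18692} = \left(-432657 - \frac{477712}{700111}\right) \frac{1}{18692} = \left(- \frac{302908402639}{700111}\right) \frac{1}{18692} = - \frac{302908402639}{13086474812}$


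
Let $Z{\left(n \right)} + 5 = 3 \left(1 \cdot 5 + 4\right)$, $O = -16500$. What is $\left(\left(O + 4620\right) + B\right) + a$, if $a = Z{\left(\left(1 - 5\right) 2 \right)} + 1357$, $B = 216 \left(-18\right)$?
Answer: $-14389$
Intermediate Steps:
$Z{\left(n \right)} = 22$ ($Z{\left(n \right)} = -5 + 3 \left(1 \cdot 5 + 4\right) = -5 + 3 \left(5 + 4\right) = -5 + 3 \cdot 9 = -5 + 27 = 22$)
$B = -3888$
$a = 1379$ ($a = 22 + 1357 = 1379$)
$\left(\left(O + 4620\right) + B\right) + a = \left(\left(-16500 + 4620\right) - 3888\right) + 1379 = \left(-11880 - 3888\right) + 1379 = -15768 + 1379 = -14389$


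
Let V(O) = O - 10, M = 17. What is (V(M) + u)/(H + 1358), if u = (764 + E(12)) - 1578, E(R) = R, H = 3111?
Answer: -795/4469 ≈ -0.17789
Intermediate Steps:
u = -802 (u = (764 + 12) - 1578 = 776 - 1578 = -802)
V(O) = -10 + O
(V(M) + u)/(H + 1358) = ((-10 + 17) - 802)/(3111 + 1358) = (7 - 802)/4469 = -795*1/4469 = -795/4469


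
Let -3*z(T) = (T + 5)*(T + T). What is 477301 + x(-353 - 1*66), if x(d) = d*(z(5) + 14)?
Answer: 1456205/3 ≈ 4.8540e+5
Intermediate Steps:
z(T) = -2*T*(5 + T)/3 (z(T) = -(T + 5)*(T + T)/3 = -(5 + T)*2*T/3 = -2*T*(5 + T)/3)
x(d) = -58*d/3 (x(d) = d*(-⅔*5*(5 + 5) + 14) = d*(-⅔*5*10 + 14) = d*(-100/3 + 14) = d*(-58/3) = -58*d/3)
477301 + x(-353 - 1*66) = 477301 - 58*(-353 - 1*66)/3 = 477301 - 58*(-353 - 66)/3 = 477301 - 58/3*(-419) = 477301 + 24302/3 = 1456205/3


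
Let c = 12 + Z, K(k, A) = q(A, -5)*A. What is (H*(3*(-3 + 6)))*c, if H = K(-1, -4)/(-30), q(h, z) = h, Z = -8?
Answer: -96/5 ≈ -19.200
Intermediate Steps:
K(k, A) = A² (K(k, A) = A*A = A²)
c = 4 (c = 12 - 8 = 4)
H = -8/15 (H = (-4)²/(-30) = 16*(-1/30) = -8/15 ≈ -0.53333)
(H*(3*(-3 + 6)))*c = -8*(-3 + 6)/5*4 = -8*3/5*4 = -8/15*9*4 = -24/5*4 = -96/5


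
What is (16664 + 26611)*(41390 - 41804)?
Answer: -17915850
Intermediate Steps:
(16664 + 26611)*(41390 - 41804) = 43275*(-414) = -17915850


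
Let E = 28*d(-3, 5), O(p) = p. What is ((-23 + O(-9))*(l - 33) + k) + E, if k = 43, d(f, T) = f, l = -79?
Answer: 3543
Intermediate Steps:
E = -84 (E = 28*(-3) = -84)
((-23 + O(-9))*(l - 33) + k) + E = ((-23 - 9)*(-79 - 33) + 43) - 84 = (-32*(-112) + 43) - 84 = (3584 + 43) - 84 = 3627 - 84 = 3543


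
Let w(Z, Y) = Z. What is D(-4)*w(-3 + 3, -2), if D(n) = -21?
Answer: 0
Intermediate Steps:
D(-4)*w(-3 + 3, -2) = -21*(-3 + 3) = -21*0 = 0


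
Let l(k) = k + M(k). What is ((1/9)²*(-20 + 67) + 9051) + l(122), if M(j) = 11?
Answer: 743951/81 ≈ 9184.6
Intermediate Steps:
l(k) = 11 + k (l(k) = k + 11 = 11 + k)
((1/9)²*(-20 + 67) + 9051) + l(122) = ((1/9)²*(-20 + 67) + 9051) + (11 + 122) = ((⅑)²*47 + 9051) + 133 = ((1/81)*47 + 9051) + 133 = (47/81 + 9051) + 133 = 733178/81 + 133 = 743951/81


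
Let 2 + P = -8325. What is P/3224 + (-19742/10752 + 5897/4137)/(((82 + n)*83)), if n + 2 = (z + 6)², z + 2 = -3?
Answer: -2470450702843/956472281856 ≈ -2.5829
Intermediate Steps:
z = -5 (z = -2 - 3 = -5)
P = -8327 (P = -2 - 8325 = -8327)
n = -1 (n = -2 + (-5 + 6)² = -2 + 1² = -2 + 1 = -1)
P/3224 + (-19742/10752 + 5897/4137)/(((82 + n)*83)) = -8327/3224 + (-19742/10752 + 5897/4137)/(((82 - 1)*83)) = -8327*1/3224 + (-19742*1/10752 + 5897*(1/4137))/((81*83)) = -8327/3224 + (-9871/5376 + 5897/4137)/6723 = -8327/3224 - 144985/353024*1/6723 = -8327/3224 - 144985/2373380352 = -2470450702843/956472281856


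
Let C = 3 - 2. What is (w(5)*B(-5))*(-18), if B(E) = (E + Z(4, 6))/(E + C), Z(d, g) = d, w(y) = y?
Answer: -45/2 ≈ -22.500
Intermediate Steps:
C = 1
B(E) = (4 + E)/(1 + E) (B(E) = (E + 4)/(E + 1) = (4 + E)/(1 + E))
(w(5)*B(-5))*(-18) = (5*((4 - 5)/(1 - 5)))*(-18) = (5*(-1/(-4)))*(-18) = (5*(-¼*(-1)))*(-18) = (5*(¼))*(-18) = (5/4)*(-18) = -45/2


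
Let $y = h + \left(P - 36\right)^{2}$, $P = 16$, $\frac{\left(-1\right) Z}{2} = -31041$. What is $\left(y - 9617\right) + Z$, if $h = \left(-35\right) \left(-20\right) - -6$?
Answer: $53571$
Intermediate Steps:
$Z = 62082$ ($Z = \left(-2\right) \left(-31041\right) = 62082$)
$h = 706$ ($h = 700 + \left(-13 + 19\right) = 700 + 6 = 706$)
$y = 1106$ ($y = 706 + \left(16 - 36\right)^{2} = 706 + \left(-20\right)^{2} = 706 + 400 = 1106$)
$\left(y - 9617\right) + Z = \left(1106 - 9617\right) + 62082 = -8511 + 62082 = 53571$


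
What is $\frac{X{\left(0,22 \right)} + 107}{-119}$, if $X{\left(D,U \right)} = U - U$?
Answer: $- \frac{107}{119} \approx -0.89916$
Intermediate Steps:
$X{\left(D,U \right)} = 0$
$\frac{X{\left(0,22 \right)} + 107}{-119} = \frac{0 + 107}{-119} = \left(- \frac{1}{119}\right) 107 = - \frac{107}{119}$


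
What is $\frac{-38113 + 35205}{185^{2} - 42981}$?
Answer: $\frac{727}{2189} \approx 0.33212$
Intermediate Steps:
$\frac{-38113 + 35205}{185^{2} - 42981} = - \frac{2908}{34225 - 42981} = - \frac{2908}{-8756} = \left(-2908\right) \left(- \frac{1}{8756}\right) = \frac{727}{2189}$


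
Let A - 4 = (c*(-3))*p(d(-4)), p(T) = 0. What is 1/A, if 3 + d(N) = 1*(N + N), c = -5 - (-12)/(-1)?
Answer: ¼ ≈ 0.25000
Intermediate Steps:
c = -17 (c = -5 - (-12)*(-1) = -5 - 4*3 = -5 - 12 = -17)
d(N) = -3 + 2*N (d(N) = -3 + 1*(N + N) = -3 + 1*(2*N) = -3 + 2*N)
A = 4 (A = 4 - 17*(-3)*0 = 4 + 51*0 = 4 + 0 = 4)
1/A = 1/4 = ¼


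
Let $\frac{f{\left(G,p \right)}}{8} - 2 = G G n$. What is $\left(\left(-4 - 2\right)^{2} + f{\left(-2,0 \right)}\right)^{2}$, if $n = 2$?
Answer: $13456$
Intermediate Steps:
$f{\left(G,p \right)} = 16 + 16 G^{2}$ ($f{\left(G,p \right)} = 16 + 8 G G 2 = 16 + 8 G^{2} \cdot 2 = 16 + 8 \cdot 2 G^{2} = 16 + 16 G^{2}$)
$\left(\left(-4 - 2\right)^{2} + f{\left(-2,0 \right)}\right)^{2} = \left(\left(-4 - 2\right)^{2} + \left(16 + 16 \left(-2\right)^{2}\right)\right)^{2} = \left(\left(-6\right)^{2} + \left(16 + 16 \cdot 4\right)\right)^{2} = \left(36 + \left(16 + 64\right)\right)^{2} = \left(36 + 80\right)^{2} = 116^{2} = 13456$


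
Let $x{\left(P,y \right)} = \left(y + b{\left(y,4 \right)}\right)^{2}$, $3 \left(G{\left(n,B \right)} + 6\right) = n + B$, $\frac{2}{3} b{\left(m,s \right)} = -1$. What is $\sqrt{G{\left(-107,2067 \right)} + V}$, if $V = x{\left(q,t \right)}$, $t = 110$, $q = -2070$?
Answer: $\frac{\sqrt{447105}}{6} \approx 111.44$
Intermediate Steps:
$b{\left(m,s \right)} = - \frac{3}{2}$ ($b{\left(m,s \right)} = \frac{3}{2} \left(-1\right) = - \frac{3}{2}$)
$G{\left(n,B \right)} = -6 + \frac{B}{3} + \frac{n}{3}$ ($G{\left(n,B \right)} = -6 + \frac{n + B}{3} = -6 + \frac{B + n}{3} = -6 + \left(\frac{B}{3} + \frac{n}{3}\right) = -6 + \frac{B}{3} + \frac{n}{3}$)
$x{\left(P,y \right)} = \left(- \frac{3}{2} + y\right)^{2}$ ($x{\left(P,y \right)} = \left(y - \frac{3}{2}\right)^{2} = \left(- \frac{3}{2} + y\right)^{2}$)
$V = \frac{47089}{4}$ ($V = \frac{\left(-3 + 2 \cdot 110\right)^{2}}{4} = \frac{\left(-3 + 220\right)^{2}}{4} = \frac{217^{2}}{4} = \frac{1}{4} \cdot 47089 = \frac{47089}{4} \approx 11772.0$)
$\sqrt{G{\left(-107,2067 \right)} + V} = \sqrt{\left(-6 + \frac{1}{3} \cdot 2067 + \frac{1}{3} \left(-107\right)\right) + \frac{47089}{4}} = \sqrt{\left(-6 + 689 - \frac{107}{3}\right) + \frac{47089}{4}} = \sqrt{\frac{1942}{3} + \frac{47089}{4}} = \sqrt{\frac{149035}{12}} = \frac{\sqrt{447105}}{6}$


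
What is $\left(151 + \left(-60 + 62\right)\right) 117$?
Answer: $17901$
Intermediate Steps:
$\left(151 + \left(-60 + 62\right)\right) 117 = \left(151 + 2\right) 117 = 153 \cdot 117 = 17901$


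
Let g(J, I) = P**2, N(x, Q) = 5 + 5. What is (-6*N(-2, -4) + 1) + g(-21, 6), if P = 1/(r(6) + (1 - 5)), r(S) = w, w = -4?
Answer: -3775/64 ≈ -58.984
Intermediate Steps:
r(S) = -4
N(x, Q) = 10
P = -1/8 (P = 1/(-4 + (1 - 5)) = 1/(-4 - 4) = 1/(-8) = -1/8 ≈ -0.12500)
g(J, I) = 1/64 (g(J, I) = (-1/8)**2 = 1/64)
(-6*N(-2, -4) + 1) + g(-21, 6) = (-6*10 + 1) + 1/64 = (-60 + 1) + 1/64 = -59 + 1/64 = -3775/64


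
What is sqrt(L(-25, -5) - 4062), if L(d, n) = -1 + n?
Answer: 6*I*sqrt(113) ≈ 63.781*I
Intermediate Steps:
sqrt(L(-25, -5) - 4062) = sqrt((-1 - 5) - 4062) = sqrt(-6 - 4062) = sqrt(-4068) = 6*I*sqrt(113)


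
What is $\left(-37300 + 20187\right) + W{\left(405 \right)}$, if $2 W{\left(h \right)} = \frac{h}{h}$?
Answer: $- \frac{34225}{2} \approx -17113.0$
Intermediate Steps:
$W{\left(h \right)} = \frac{1}{2}$ ($W{\left(h \right)} = \frac{h \frac{1}{h}}{2} = \frac{1}{2} \cdot 1 = \frac{1}{2}$)
$\left(-37300 + 20187\right) + W{\left(405 \right)} = \left(-37300 + 20187\right) + \frac{1}{2} = -17113 + \frac{1}{2} = - \frac{34225}{2}$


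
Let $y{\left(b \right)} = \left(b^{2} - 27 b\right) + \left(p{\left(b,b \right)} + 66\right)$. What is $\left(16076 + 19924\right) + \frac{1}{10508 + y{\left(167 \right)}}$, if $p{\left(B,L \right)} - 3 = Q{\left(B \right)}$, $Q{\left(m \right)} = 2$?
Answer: $\frac{1222524001}{33959} \approx 36000.0$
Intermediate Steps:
$p{\left(B,L \right)} = 5$ ($p{\left(B,L \right)} = 3 + 2 = 5$)
$y{\left(b \right)} = 71 + b^{2} - 27 b$ ($y{\left(b \right)} = \left(b^{2} - 27 b\right) + \left(5 + 66\right) = \left(b^{2} - 27 b\right) + 71 = 71 + b^{2} - 27 b$)
$\left(16076 + 19924\right) + \frac{1}{10508 + y{\left(167 \right)}} = \left(16076 + 19924\right) + \frac{1}{10508 + \left(71 + 167^{2} - 4509\right)} = 36000 + \frac{1}{10508 + \left(71 + 27889 - 4509\right)} = 36000 + \frac{1}{10508 + 23451} = 36000 + \frac{1}{33959} = \frac{1222524001}{33959}$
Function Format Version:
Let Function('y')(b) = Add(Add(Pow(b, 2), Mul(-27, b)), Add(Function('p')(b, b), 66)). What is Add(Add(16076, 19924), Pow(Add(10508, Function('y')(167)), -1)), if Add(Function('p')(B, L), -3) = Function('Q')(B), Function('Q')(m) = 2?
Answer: Rational(1222524001, 33959) ≈ 36000.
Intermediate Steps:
Function('p')(B, L) = 5 (Function('p')(B, L) = Add(3, 2) = 5)
Function('y')(b) = Add(71, Pow(b, 2), Mul(-27, b)) (Function('y')(b) = Add(Add(Pow(b, 2), Mul(-27, b)), Add(5, 66)) = Add(Add(Pow(b, 2), Mul(-27, b)), 71) = Add(71, Pow(b, 2), Mul(-27, b)))
Add(Add(16076, 19924), Pow(Add(10508, Function('y')(167)), -1)) = Add(Add(16076, 19924), Pow(Add(10508, Add(71, Pow(167, 2), Mul(-27, 167))), -1)) = Add(36000, Pow(Add(10508, Add(71, 27889, -4509)), -1)) = Add(36000, Pow(Add(10508, 23451), -1)) = Add(36000, Pow(33959, -1)) = Add(36000, Rational(1, 33959)) = Rational(1222524001, 33959)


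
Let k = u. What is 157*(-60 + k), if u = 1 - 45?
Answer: -16328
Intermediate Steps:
u = -44
k = -44
157*(-60 + k) = 157*(-60 - 44) = 157*(-104) = -16328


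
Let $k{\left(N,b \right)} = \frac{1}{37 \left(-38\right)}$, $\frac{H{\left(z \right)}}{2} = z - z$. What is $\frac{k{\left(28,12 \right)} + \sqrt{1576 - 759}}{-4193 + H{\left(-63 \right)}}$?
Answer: $\frac{1}{5895358} - \frac{\sqrt{817}}{4193} \approx -0.0068167$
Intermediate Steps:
$H{\left(z \right)} = 0$ ($H{\left(z \right)} = 2 \left(z - z\right) = 2 \cdot 0 = 0$)
$k{\left(N,b \right)} = - \frac{1}{1406}$ ($k{\left(N,b \right)} = \frac{1}{37} \left(- \frac{1}{38}\right) = - \frac{1}{1406}$)
$\frac{k{\left(28,12 \right)} + \sqrt{1576 - 759}}{-4193 + H{\left(-63 \right)}} = \frac{- \frac{1}{1406} + \sqrt{1576 - 759}}{-4193 + 0} = \frac{- \frac{1}{1406} + \sqrt{817}}{-4193} = \left(- \frac{1}{1406} + \sqrt{817}\right) \left(- \frac{1}{4193}\right) = \frac{1}{5895358} - \frac{\sqrt{817}}{4193}$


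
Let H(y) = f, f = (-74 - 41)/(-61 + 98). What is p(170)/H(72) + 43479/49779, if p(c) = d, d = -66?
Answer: 14062267/636065 ≈ 22.108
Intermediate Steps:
p(c) = -66
f = -115/37 ≈ -3.1081
H(y) = -115/37
p(170)/H(72) + 43479/49779 = -66/(-115/37) + 43479/49779 = -66*(-37/115) + 43479*(1/49779) = 2442/115 + 4831/5531 = 14062267/636065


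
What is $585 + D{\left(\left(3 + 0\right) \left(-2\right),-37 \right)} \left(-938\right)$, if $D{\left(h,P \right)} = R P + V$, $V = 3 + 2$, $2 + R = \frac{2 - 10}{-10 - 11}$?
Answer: $- \frac{180887}{3} \approx -60296.0$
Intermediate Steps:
$R = - \frac{34}{21}$ ($R = -2 + \frac{2 - 10}{-10 - 11} = -2 - \frac{8}{-21} = -2 - - \frac{8}{21} = -2 + \frac{8}{21} = - \frac{34}{21} \approx -1.619$)
$V = 5$
$D{\left(h,P \right)} = 5 - \frac{34 P}{21}$ ($D{\left(h,P \right)} = - \frac{34 P}{21} + 5 = 5 - \frac{34 P}{21}$)
$585 + D{\left(\left(3 + 0\right) \left(-2\right),-37 \right)} \left(-938\right) = 585 + \left(5 - - \frac{1258}{21}\right) \left(-938\right) = 585 + \left(5 + \frac{1258}{21}\right) \left(-938\right) = 585 + \frac{1363}{21} \left(-938\right) = 585 - \frac{182642}{3} = - \frac{180887}{3}$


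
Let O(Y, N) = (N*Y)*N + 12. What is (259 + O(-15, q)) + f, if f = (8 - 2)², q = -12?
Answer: -1853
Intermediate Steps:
O(Y, N) = 12 + Y*N² (O(Y, N) = Y*N² + 12 = 12 + Y*N²)
f = 36 (f = 6² = 36)
(259 + O(-15, q)) + f = (259 + (12 - 15*(-12)²)) + 36 = (259 + (12 - 15*144)) + 36 = (259 + (12 - 2160)) + 36 = (259 - 2148) + 36 = -1889 + 36 = -1853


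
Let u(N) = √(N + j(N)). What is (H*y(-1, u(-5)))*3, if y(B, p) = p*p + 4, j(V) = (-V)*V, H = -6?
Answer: 468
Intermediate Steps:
j(V) = -V²
u(N) = √(N - N²)
y(B, p) = 4 + p² (y(B, p) = p² + 4 = 4 + p²)
(H*y(-1, u(-5)))*3 = -6*(4 + (√(-5*(1 - 1*(-5))))²)*3 = -6*(4 + (√(-5*(1 + 5)))²)*3 = -6*(4 + (√(-5*6))²)*3 = -6*(4 + (√(-30))²)*3 = -6*(4 + (I*√30)²)*3 = -6*(4 - 30)*3 = -6*(-26)*3 = 156*3 = 468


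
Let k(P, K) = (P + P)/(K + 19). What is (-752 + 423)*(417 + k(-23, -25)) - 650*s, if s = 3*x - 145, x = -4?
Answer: -112996/3 ≈ -37665.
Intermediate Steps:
k(P, K) = 2*P/(19 + K) (k(P, K) = (2*P)/(19 + K) = 2*P/(19 + K))
s = -157 (s = 3*(-4) - 145 = -12 - 145 = -157)
(-752 + 423)*(417 + k(-23, -25)) - 650*s = (-752 + 423)*(417 + 2*(-23)/(19 - 25)) - 650*(-157) = -329*(417 + 2*(-23)/(-6)) + 102050 = -329*(417 + 2*(-23)*(-⅙)) + 102050 = -329*(417 + 23/3) + 102050 = -329*1274/3 + 102050 = -419146/3 + 102050 = -112996/3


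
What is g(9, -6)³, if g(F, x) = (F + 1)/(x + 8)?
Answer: 125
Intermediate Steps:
g(F, x) = (1 + F)/(8 + x)
g(9, -6)³ = ((1 + 9)/(8 - 6))³ = (10/2)³ = ((½)*10)³ = 5³ = 125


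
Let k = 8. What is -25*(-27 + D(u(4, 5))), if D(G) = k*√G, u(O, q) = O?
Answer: 275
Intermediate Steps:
D(G) = 8*√G
-25*(-27 + D(u(4, 5))) = -25*(-27 + 8*√4) = -25*(-27 + 8*2) = -25*(-27 + 16) = -25*(-11) = 275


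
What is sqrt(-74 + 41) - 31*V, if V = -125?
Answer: 3875 + I*sqrt(33) ≈ 3875.0 + 5.7446*I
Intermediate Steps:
sqrt(-74 + 41) - 31*V = sqrt(-74 + 41) - 31*(-125) = sqrt(-33) + 3875 = I*sqrt(33) + 3875 = 3875 + I*sqrt(33)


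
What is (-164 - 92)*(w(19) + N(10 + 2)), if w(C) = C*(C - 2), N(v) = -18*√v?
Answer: -82688 + 9216*√3 ≈ -66725.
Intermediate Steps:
w(C) = C*(-2 + C)
(-164 - 92)*(w(19) + N(10 + 2)) = (-164 - 92)*(19*(-2 + 19) - 18*√(10 + 2)) = -256*(19*17 - 36*√3) = -256*(323 - 36*√3) = -82688 + 9216*√3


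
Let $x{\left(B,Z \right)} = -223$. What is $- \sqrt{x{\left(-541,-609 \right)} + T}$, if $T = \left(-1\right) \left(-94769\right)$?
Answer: $- \sqrt{94546} \approx -307.48$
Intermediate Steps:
$T = 94769$
$- \sqrt{x{\left(-541,-609 \right)} + T} = - \sqrt{-223 + 94769} = - \sqrt{94546}$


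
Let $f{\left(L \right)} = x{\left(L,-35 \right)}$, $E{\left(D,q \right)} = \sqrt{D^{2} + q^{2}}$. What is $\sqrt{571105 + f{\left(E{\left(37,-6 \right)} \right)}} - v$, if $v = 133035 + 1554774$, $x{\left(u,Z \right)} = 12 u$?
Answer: $-1687809 + \sqrt{571105 + 12 \sqrt{1405}} \approx -1.6871 \cdot 10^{6}$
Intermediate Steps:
$f{\left(L \right)} = 12 L$
$v = 1687809$
$\sqrt{571105 + f{\left(E{\left(37,-6 \right)} \right)}} - v = \sqrt{571105 + 12 \sqrt{37^{2} + \left(-6\right)^{2}}} - 1687809 = \sqrt{571105 + 12 \sqrt{1369 + 36}} - 1687809 = \sqrt{571105 + 12 \sqrt{1405}} - 1687809 = -1687809 + \sqrt{571105 + 12 \sqrt{1405}}$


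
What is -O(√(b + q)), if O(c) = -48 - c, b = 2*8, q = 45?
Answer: 48 + √61 ≈ 55.810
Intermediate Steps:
b = 16
-O(√(b + q)) = -(-48 - √(16 + 45)) = -(-48 - √61) = 48 + √61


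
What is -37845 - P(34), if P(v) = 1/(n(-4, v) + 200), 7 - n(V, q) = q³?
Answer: -1479625964/39097 ≈ -37845.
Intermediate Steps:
n(V, q) = 7 - q³
P(v) = 1/(207 - v³) (P(v) = 1/((7 - v³) + 200) = 1/(207 - v³))
-37845 - P(34) = -37845 - (-1)/(-207 + 34³) = -37845 - (-1)/(-207 + 39304) = -37845 - (-1)/39097 = -37845 - 1*(-1/39097) = -37845 + 1/39097 = -1479625964/39097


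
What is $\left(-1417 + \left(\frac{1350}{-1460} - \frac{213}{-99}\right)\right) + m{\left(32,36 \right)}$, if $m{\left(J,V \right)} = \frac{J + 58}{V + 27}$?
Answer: $- \frac{47700185}{33726} \approx -1414.3$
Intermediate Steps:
$m{\left(J,V \right)} = \frac{58 + J}{27 + V}$
$\left(-1417 + \left(\frac{1350}{-1460} - \frac{213}{-99}\right)\right) + m{\left(32,36 \right)} = \left(-1417 + \left(\frac{1350}{-1460} - \frac{213}{-99}\right)\right) + \frac{58 + 32}{27 + 36} = \left(-1417 + \left(1350 \left(- \frac{1}{1460}\right) - - \frac{71}{33}\right)\right) + \frac{1}{63} \cdot 90 = \left(-1417 + \left(- \frac{135}{146} + \frac{71}{33}\right)\right) + \frac{1}{63} \cdot 90 = \left(-1417 + \frac{5911}{4818}\right) + \frac{10}{7} = - \frac{6821195}{4818} + \frac{10}{7} = - \frac{47700185}{33726}$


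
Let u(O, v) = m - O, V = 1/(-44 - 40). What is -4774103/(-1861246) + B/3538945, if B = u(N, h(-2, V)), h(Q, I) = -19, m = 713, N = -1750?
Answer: 16899872190233/6586847225470 ≈ 2.5657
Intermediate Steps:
V = -1/84 (V = 1/(-84) = -1/84 ≈ -0.011905)
u(O, v) = 713 - O
B = 2463 (B = 713 - 1*(-1750) = 713 + 1750 = 2463)
-4774103/(-1861246) + B/3538945 = -4774103/(-1861246) + 2463/3538945 = -4774103*(-1/1861246) + 2463*(1/3538945) = 4774103/1861246 + 2463/3538945 = 16899872190233/6586847225470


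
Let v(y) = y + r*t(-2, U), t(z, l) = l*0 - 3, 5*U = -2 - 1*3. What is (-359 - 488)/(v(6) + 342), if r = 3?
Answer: -847/339 ≈ -2.4985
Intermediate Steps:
U = -1 (U = (-2 - 1*3)/5 = (-2 - 3)/5 = (⅕)*(-5) = -1)
t(z, l) = -3 (t(z, l) = 0 - 3 = -3)
v(y) = -9 + y (v(y) = y + 3*(-3) = y - 9 = -9 + y)
(-359 - 488)/(v(6) + 342) = (-359 - 488)/((-9 + 6) + 342) = -847/(-3 + 342) = -847/339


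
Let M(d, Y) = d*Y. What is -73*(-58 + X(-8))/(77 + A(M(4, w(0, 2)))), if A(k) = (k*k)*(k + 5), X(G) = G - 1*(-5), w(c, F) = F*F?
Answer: 4453/5453 ≈ 0.81662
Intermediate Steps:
w(c, F) = F²
M(d, Y) = Y*d
X(G) = 5 + G (X(G) = G + 5 = 5 + G)
A(k) = k²*(5 + k)
-73*(-58 + X(-8))/(77 + A(M(4, w(0, 2)))) = -73*(-58 + (5 - 8))/(77 + (2²*4)²*(5 + 2²*4)) = -73*(-58 - 3)/(77 + (4*4)²*(5 + 4*4)) = -(-4453)/(77 + 16²*(5 + 16)) = -(-4453)/(77 + 256*21) = -(-4453)/(77 + 5376) = -(-4453)/5453 = -73*(-61/5453) = 4453/5453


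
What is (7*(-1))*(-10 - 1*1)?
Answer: 77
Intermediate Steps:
(7*(-1))*(-10 - 1*1) = -7*(-10 - 1) = -7*(-11) = 77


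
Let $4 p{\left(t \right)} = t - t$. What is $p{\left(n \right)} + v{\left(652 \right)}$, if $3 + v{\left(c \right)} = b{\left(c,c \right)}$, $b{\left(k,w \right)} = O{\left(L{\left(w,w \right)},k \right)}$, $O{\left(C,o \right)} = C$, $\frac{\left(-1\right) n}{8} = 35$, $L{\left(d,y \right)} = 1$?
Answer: $-2$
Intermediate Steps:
$n = -280$ ($n = \left(-8\right) 35 = -280$)
$b{\left(k,w \right)} = 1$
$p{\left(t \right)} = 0$ ($p{\left(t \right)} = \frac{t - t}{4} = \frac{1}{4} \cdot 0 = 0$)
$v{\left(c \right)} = -2$ ($v{\left(c \right)} = -3 + 1 = -2$)
$p{\left(n \right)} + v{\left(652 \right)} = 0 - 2 = -2$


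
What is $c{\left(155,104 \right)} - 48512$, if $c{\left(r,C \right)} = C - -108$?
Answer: $-48300$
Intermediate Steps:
$c{\left(r,C \right)} = 108 + C$ ($c{\left(r,C \right)} = C + 108 = 108 + C$)
$c{\left(155,104 \right)} - 48512 = \left(108 + 104\right) - 48512 = 212 - 48512 = -48300$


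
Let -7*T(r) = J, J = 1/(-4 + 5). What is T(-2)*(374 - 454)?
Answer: 80/7 ≈ 11.429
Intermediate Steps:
J = 1 (J = 1/1 = 1)
T(r) = -⅐ (T(r) = -⅐*1 = -⅐)
T(-2)*(374 - 454) = -(374 - 454)/7 = -⅐*(-80) = 80/7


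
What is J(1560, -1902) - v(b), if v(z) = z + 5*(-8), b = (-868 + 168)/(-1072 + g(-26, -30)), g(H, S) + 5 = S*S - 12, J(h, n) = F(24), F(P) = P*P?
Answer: 16532/27 ≈ 612.30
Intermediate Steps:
F(P) = P²
J(h, n) = 576 (J(h, n) = 24² = 576)
g(H, S) = -17 + S² (g(H, S) = -5 + (S*S - 12) = -5 + (S² - 12) = -5 + (-12 + S²) = -17 + S²)
b = 100/27 (b = (-868 + 168)/(-1072 + (-17 + (-30)²)) = -700/(-1072 + (-17 + 900)) = -700/(-1072 + 883) = -700/(-189) = -700*(-1/189) = 100/27 ≈ 3.7037)
v(z) = -40 + z (v(z) = z - 40 = -40 + z)
J(1560, -1902) - v(b) = 576 - (-40 + 100/27) = 576 - 1*(-980/27) = 576 + 980/27 = 16532/27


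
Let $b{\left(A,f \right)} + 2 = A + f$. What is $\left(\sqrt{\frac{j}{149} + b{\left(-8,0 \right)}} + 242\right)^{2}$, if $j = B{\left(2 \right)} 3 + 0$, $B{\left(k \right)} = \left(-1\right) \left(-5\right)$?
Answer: $\frac{8724561}{149} + \frac{2420 i \sqrt{8791}}{149} \approx 58554.0 + 1522.8 i$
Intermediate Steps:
$B{\left(k \right)} = 5$
$b{\left(A,f \right)} = -2 + A + f$ ($b{\left(A,f \right)} = -2 + \left(A + f\right) = -2 + A + f$)
$j = 15$ ($j = 5 \cdot 3 + 0 = 15 + 0 = 15$)
$\left(\sqrt{\frac{j}{149} + b{\left(-8,0 \right)}} + 242\right)^{2} = \left(\sqrt{\frac{15}{149} - 10} + 242\right)^{2} = \left(\sqrt{- \frac{1475}{149}} + 242\right)^{2} = \left(\frac{5 i \sqrt{8791}}{149} + 242\right)^{2} = \left(242 + \frac{5 i \sqrt{8791}}{149}\right)^{2}$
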